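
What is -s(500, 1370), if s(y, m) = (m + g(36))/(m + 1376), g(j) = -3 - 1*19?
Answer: -674/1373 ≈ -0.49090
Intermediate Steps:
g(j) = -22 (g(j) = -3 - 19 = -22)
s(y, m) = (-22 + m)/(1376 + m) (s(y, m) = (m - 22)/(m + 1376) = (-22 + m)/(1376 + m))
-s(500, 1370) = -(-22 + 1370)/(1376 + 1370) = -1348/2746 = -1*674/1373 = -674/1373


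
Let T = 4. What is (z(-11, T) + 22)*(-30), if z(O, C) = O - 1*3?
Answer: -240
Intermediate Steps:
z(O, C) = -3 + O (z(O, C) = O - 3 = -3 + O)
(z(-11, T) + 22)*(-30) = ((-3 - 11) + 22)*(-30) = (-14 + 22)*(-30) = 8*(-30) = -240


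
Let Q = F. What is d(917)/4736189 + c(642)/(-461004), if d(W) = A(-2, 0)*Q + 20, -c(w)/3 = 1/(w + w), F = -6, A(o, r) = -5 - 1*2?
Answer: 12237938333/934496087567568 ≈ 1.3096e-5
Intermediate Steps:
A(o, r) = -7 (A(o, r) = -5 - 2 = -7)
Q = -6
c(w) = -3/(2*w) (c(w) = -3/(w + w) = -3*1/(2*w) = -3/(2*w))
d(W) = 62 (d(W) = -7*(-6) + 20 = 42 + 20 = 62)
d(917)/4736189 + c(642)/(-461004) = 62/4736189 - 3/2/642/(-461004) = 62*(1/4736189) - 3/2*1/642*(-1/461004) = 62/4736189 - 1/428*(-1/461004) = 62/4736189 + 1/197309712 = 12237938333/934496087567568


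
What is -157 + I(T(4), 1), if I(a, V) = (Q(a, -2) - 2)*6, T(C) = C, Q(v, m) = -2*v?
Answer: -217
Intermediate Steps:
I(a, V) = -12 - 12*a (I(a, V) = (-2*a - 2)*6 = (-2 - 2*a)*6 = -12 - 12*a)
-157 + I(T(4), 1) = -157 + (-12 - 12*4) = -157 + (-12 - 48) = -157 - 60 = -217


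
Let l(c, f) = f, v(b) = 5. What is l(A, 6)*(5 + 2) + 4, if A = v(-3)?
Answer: 46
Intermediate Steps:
A = 5
l(A, 6)*(5 + 2) + 4 = 6*(5 + 2) + 4 = 6*7 + 4 = 42 + 4 = 46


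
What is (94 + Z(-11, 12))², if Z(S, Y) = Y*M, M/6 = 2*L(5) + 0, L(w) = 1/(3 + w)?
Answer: 12544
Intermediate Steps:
M = 3/2 (M = 6*(2/(3 + 5) + 0) = 6*(2/8 + 0) = 6*(2*(⅛) + 0) = 6*(¼ + 0) = 6*(¼) = 3/2 ≈ 1.5000)
Z(S, Y) = 3*Y/2 (Z(S, Y) = Y*(3/2) = 3*Y/2)
(94 + Z(-11, 12))² = (94 + (3/2)*12)² = (94 + 18)² = 112² = 12544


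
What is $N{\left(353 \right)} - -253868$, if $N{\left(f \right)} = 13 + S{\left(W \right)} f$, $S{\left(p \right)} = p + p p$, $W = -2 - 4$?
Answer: $264471$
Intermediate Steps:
$W = -6$
$S{\left(p \right)} = p + p^{2}$
$N{\left(f \right)} = 13 + 30 f$ ($N{\left(f \right)} = 13 + - 6 \left(1 - 6\right) f = 13 + \left(-6\right) \left(-5\right) f = 13 + 30 f$)
$N{\left(353 \right)} - -253868 = \left(13 + 30 \cdot 353\right) - -253868 = \left(13 + 10590\right) + 253868 = 10603 + 253868 = 264471$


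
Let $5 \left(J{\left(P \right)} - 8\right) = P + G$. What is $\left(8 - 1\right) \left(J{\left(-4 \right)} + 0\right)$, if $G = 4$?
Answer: $56$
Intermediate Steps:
$J{\left(P \right)} = \frac{44}{5} + \frac{P}{5}$ ($J{\left(P \right)} = 8 + \frac{P + 4}{5} = 8 + \frac{4 + P}{5} = 8 + \left(\frac{4}{5} + \frac{P}{5}\right) = \frac{44}{5} + \frac{P}{5}$)
$\left(8 - 1\right) \left(J{\left(-4 \right)} + 0\right) = \left(8 - 1\right) \left(\left(\frac{44}{5} + \frac{1}{5} \left(-4\right)\right) + 0\right) = \left(8 - 1\right) \left(\left(\frac{44}{5} - \frac{4}{5}\right) + 0\right) = 7 \left(8 + 0\right) = 7 \cdot 8 = 56$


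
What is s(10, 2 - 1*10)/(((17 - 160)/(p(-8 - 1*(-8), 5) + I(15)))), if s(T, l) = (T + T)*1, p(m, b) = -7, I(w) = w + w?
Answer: -460/143 ≈ -3.2168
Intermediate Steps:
I(w) = 2*w
s(T, l) = 2*T (s(T, l) = (2*T)*1 = 2*T)
s(10, 2 - 1*10)/(((17 - 160)/(p(-8 - 1*(-8), 5) + I(15)))) = (2*10)/(((17 - 160)/(-7 + 2*15))) = 20/((-143/(-7 + 30))) = 20/((-143/23)) = 20/((-143*1/23)) = 20/(-143/23) = 20*(-23/143) = -460/143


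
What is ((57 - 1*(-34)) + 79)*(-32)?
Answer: -5440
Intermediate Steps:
((57 - 1*(-34)) + 79)*(-32) = ((57 + 34) + 79)*(-32) = (91 + 79)*(-32) = 170*(-32) = -5440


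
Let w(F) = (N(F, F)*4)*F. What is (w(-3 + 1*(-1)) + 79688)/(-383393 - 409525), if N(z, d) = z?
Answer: -13292/132153 ≈ -0.10058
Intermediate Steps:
w(F) = 4*F² (w(F) = (F*4)*F = (4*F)*F = 4*F²)
(w(-3 + 1*(-1)) + 79688)/(-383393 - 409525) = (4*(-3 + 1*(-1))² + 79688)/(-383393 - 409525) = (4*(-3 - 1)² + 79688)/(-792918) = (4*(-4)² + 79688)*(-1/792918) = (4*16 + 79688)*(-1/792918) = (64 + 79688)*(-1/792918) = 79752*(-1/792918) = -13292/132153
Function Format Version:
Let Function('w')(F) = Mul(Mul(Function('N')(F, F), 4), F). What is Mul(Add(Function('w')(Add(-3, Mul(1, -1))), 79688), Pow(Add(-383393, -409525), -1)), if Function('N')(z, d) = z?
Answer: Rational(-13292, 132153) ≈ -0.10058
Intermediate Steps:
Function('w')(F) = Mul(4, Pow(F, 2)) (Function('w')(F) = Mul(Mul(F, 4), F) = Mul(Mul(4, F), F) = Mul(4, Pow(F, 2)))
Mul(Add(Function('w')(Add(-3, Mul(1, -1))), 79688), Pow(Add(-383393, -409525), -1)) = Mul(Add(Mul(4, Pow(Add(-3, Mul(1, -1)), 2)), 79688), Pow(Add(-383393, -409525), -1)) = Mul(Add(Mul(4, Pow(Add(-3, -1), 2)), 79688), Pow(-792918, -1)) = Mul(Add(Mul(4, Pow(-4, 2)), 79688), Rational(-1, 792918)) = Mul(Add(Mul(4, 16), 79688), Rational(-1, 792918)) = Mul(Add(64, 79688), Rational(-1, 792918)) = Mul(79752, Rational(-1, 792918)) = Rational(-13292, 132153)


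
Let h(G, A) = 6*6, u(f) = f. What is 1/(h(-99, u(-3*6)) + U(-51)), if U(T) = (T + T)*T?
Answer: 1/5238 ≈ 0.00019091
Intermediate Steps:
h(G, A) = 36
U(T) = 2*T² (U(T) = (2*T)*T = 2*T²)
1/(h(-99, u(-3*6)) + U(-51)) = 1/(36 + 2*(-51)²) = 1/(36 + 2*2601) = 1/(36 + 5202) = 1/5238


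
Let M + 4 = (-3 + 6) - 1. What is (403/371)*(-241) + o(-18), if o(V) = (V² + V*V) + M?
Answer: 142543/371 ≈ 384.21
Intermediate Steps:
M = -2 (M = -4 + ((-3 + 6) - 1) = -4 + (3 - 1) = -4 + 2 = -2)
o(V) = -2 + 2*V² (o(V) = (V² + V*V) - 2 = (V² + V²) - 2 = 2*V² - 2 = -2 + 2*V²)
(403/371)*(-241) + o(-18) = (403/371)*(-241) + (-2 + 2*(-18)²) = (403*(1/371))*(-241) + (-2 + 2*324) = (403/371)*(-241) + (-2 + 648) = -97123/371 + 646 = 142543/371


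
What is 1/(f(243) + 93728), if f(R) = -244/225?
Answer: 225/21088556 ≈ 1.0669e-5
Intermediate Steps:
f(R) = -244/225 (f(R) = -244*1/225 = -244/225)
1/(f(243) + 93728) = 1/(-244/225 + 93728) = 1/(21088556/225) = 225/21088556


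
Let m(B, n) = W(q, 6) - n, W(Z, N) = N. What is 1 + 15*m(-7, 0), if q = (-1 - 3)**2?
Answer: 91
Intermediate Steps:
q = 16 (q = (-4)**2 = 16)
m(B, n) = 6 - n
1 + 15*m(-7, 0) = 1 + 15*(6 - 1*0) = 1 + 15*(6 + 0) = 1 + 15*6 = 1 + 90 = 91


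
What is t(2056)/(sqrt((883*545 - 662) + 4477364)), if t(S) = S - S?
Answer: 0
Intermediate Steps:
t(S) = 0
t(2056)/(sqrt((883*545 - 662) + 4477364)) = 0/(sqrt((883*545 - 662) + 4477364)) = 0/(sqrt((481235 - 662) + 4477364)) = 0/(sqrt(480573 + 4477364)) = 0/(sqrt(4957937)) = 0*(sqrt(4957937)/4957937) = 0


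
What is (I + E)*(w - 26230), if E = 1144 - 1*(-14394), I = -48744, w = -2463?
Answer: 952779758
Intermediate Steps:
E = 15538 (E = 1144 + 14394 = 15538)
(I + E)*(w - 26230) = (-48744 + 15538)*(-2463 - 26230) = -33206*(-28693) = 952779758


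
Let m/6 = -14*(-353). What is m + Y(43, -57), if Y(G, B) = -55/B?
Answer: 1690219/57 ≈ 29653.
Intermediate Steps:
m = 29652 (m = 6*(-14*(-353)) = 6*4942 = 29652)
m + Y(43, -57) = 29652 - 55/(-57) = 29652 - 55*(-1/57) = 29652 + 55/57 = 1690219/57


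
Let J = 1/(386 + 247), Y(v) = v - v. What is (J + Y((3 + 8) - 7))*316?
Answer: 316/633 ≈ 0.49921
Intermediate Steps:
Y(v) = 0
J = 1/633 ≈ 0.0015798
(J + Y((3 + 8) - 7))*316 = (1/633 + 0)*316 = (1/633)*316 = 316/633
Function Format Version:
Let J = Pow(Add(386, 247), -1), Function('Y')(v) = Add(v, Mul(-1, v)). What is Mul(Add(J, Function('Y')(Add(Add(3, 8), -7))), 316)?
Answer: Rational(316, 633) ≈ 0.49921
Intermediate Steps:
Function('Y')(v) = 0
J = Rational(1, 633) (J = Pow(633, -1) = Rational(1, 633) ≈ 0.0015798)
Mul(Add(J, Function('Y')(Add(Add(3, 8), -7))), 316) = Mul(Add(Rational(1, 633), 0), 316) = Mul(Rational(1, 633), 316) = Rational(316, 633)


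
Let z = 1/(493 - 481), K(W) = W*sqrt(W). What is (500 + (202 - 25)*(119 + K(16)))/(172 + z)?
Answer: 394692/2065 ≈ 191.13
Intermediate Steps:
K(W) = W**(3/2)
z = 1/12 ≈ 0.083333
(500 + (202 - 25)*(119 + K(16)))/(172 + z) = (500 + (202 - 25)*(119 + 16**(3/2)))/(172 + 1/12) = (500 + 177*(119 + 64))/(2065/12) = (500 + 177*183)*(12/2065) = (500 + 32391)*(12/2065) = 32891*(12/2065) = 394692/2065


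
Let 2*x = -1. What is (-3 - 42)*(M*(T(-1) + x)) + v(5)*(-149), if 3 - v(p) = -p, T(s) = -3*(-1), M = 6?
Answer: -1867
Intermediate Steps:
x = -½ (x = (½)*(-1) = -½ ≈ -0.50000)
T(s) = 3
v(p) = 3 + p (v(p) = 3 - (-1)*p = 3 + p)
(-3 - 42)*(M*(T(-1) + x)) + v(5)*(-149) = (-3 - 42)*(6*(3 - ½)) + (3 + 5)*(-149) = -270*5/2 + 8*(-149) = -45*15 - 1192 = -675 - 1192 = -1867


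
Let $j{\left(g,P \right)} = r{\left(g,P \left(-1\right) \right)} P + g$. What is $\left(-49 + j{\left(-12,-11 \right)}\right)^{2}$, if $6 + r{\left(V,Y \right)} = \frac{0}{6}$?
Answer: $25$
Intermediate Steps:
$r{\left(V,Y \right)} = -6$ ($r{\left(V,Y \right)} = -6 + \frac{0}{6} = -6 + 0 \cdot \frac{1}{6} = -6 + 0 = -6$)
$j{\left(g,P \right)} = g - 6 P$ ($j{\left(g,P \right)} = - 6 P + g = g - 6 P$)
$\left(-49 + j{\left(-12,-11 \right)}\right)^{2} = \left(-49 - -54\right)^{2} = \left(-49 + \left(-12 + 66\right)\right)^{2} = \left(-49 + 54\right)^{2} = 5^{2} = 25$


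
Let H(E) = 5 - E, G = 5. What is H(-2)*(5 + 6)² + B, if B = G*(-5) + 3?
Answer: 825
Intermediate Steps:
B = -22 (B = 5*(-5) + 3 = -25 + 3 = -22)
H(-2)*(5 + 6)² + B = (5 - 1*(-2))*(5 + 6)² - 22 = (5 + 2)*11² - 22 = 7*121 - 22 = 847 - 22 = 825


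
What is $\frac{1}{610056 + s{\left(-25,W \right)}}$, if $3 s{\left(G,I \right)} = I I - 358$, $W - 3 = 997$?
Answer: $\frac{1}{943270} \approx 1.0601 \cdot 10^{-6}$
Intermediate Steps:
$W = 1000$ ($W = 3 + 997 = 1000$)
$s{\left(G,I \right)} = - \frac{358}{3} + \frac{I^{2}}{3}$ ($s{\left(G,I \right)} = \frac{I I - 358}{3} = \frac{I^{2} - 358}{3} = \frac{-358 + I^{2}}{3} = - \frac{358}{3} + \frac{I^{2}}{3}$)
$\frac{1}{610056 + s{\left(-25,W \right)}} = \frac{1}{610056 - \left(\frac{358}{3} - \frac{1000^{2}}{3}\right)} = \frac{1}{610056 + \left(- \frac{358}{3} + \frac{1}{3} \cdot 1000000\right)} = \frac{1}{610056 + \left(- \frac{358}{3} + \frac{1000000}{3}\right)} = \frac{1}{610056 + 333214} = \frac{1}{943270}$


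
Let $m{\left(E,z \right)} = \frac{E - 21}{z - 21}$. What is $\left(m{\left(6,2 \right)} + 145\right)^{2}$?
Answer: $\frac{7672900}{361} \approx 21255.0$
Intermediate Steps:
$m{\left(E,z \right)} = \frac{-21 + E}{-21 + z}$
$\left(m{\left(6,2 \right)} + 145\right)^{2} = \left(\frac{-21 + 6}{-21 + 2} + 145\right)^{2} = \left(\frac{1}{-19} \left(-15\right) + 145\right)^{2} = \left(\left(- \frac{1}{19}\right) \left(-15\right) + 145\right)^{2} = \left(\frac{15}{19} + 145\right)^{2} = \left(\frac{2770}{19}\right)^{2} = \frac{7672900}{361}$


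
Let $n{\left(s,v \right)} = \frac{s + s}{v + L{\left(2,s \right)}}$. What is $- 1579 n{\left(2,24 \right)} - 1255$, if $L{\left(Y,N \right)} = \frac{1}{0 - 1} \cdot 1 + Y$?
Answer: $- \frac{37691}{25} \approx -1507.6$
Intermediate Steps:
$L{\left(Y,N \right)} = -1 + Y$ ($L{\left(Y,N \right)} = \frac{1}{-1} \cdot 1 + Y = \left(-1\right) 1 + Y = -1 + Y$)
$n{\left(s,v \right)} = \frac{2 s}{1 + v}$ ($n{\left(s,v \right)} = \frac{s + s}{v + \left(-1 + 2\right)} = \frac{2 s}{v + 1} = \frac{2 s}{1 + v}$)
$- 1579 n{\left(2,24 \right)} - 1255 = - 1579 \cdot 2 \cdot 2 \frac{1}{1 + 24} - 1255 = - 1579 \cdot 2 \cdot 2 \cdot \frac{1}{25} - 1255 = \left(-1579\right) \frac{4}{25} - 1255 = - \frac{6316}{25} - 1255 = - \frac{37691}{25}$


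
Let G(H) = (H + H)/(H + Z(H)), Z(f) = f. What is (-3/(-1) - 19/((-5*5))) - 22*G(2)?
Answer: -456/25 ≈ -18.240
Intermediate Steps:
G(H) = 1 (G(H) = (H + H)/(H + H) = (2*H)/((2*H)) = (2*H)*(1/(2*H)) = 1)
(-3/(-1) - 19/((-5*5))) - 22*G(2) = (-3/(-1) - 19/((-5*5))) - 22*1 = (-3*(-1) - 19/(-25)) - 22 = (3 - 19*(-1/25)) - 22 = (3 + 19/25) - 22 = 94/25 - 22 = -456/25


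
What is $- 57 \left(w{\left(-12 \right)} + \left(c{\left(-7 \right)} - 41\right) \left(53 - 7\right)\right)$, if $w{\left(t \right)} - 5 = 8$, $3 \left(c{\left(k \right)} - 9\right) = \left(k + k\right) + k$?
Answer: $101517$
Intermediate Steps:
$c{\left(k \right)} = 9 + k$ ($c{\left(k \right)} = 9 + \frac{\left(k + k\right) + k}{3} = 9 + \frac{2 k + k}{3} = 9 + \frac{3 k}{3} = 9 + k$)
$w{\left(t \right)} = 13$ ($w{\left(t \right)} = 5 + 8 = 13$)
$- 57 \left(w{\left(-12 \right)} + \left(c{\left(-7 \right)} - 41\right) \left(53 - 7\right)\right) = - 57 \left(13 + \left(\left(9 - 7\right) - 41\right) \left(53 - 7\right)\right) = - 57 \left(13 + \left(2 - 41\right) 46\right) = - 57 \left(13 - 1794\right) = \left(-57\right) \left(-1781\right) = 101517$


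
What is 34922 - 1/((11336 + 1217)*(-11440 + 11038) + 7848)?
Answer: 175953030277/5038458 ≈ 34922.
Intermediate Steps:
34922 - 1/((11336 + 1217)*(-11440 + 11038) + 7848) = 34922 - 1/(12553*(-402) + 7848) = 34922 - 1/(-5046306 + 7848) = 34922 - 1/(-5038458) = 34922 - 1*(-1/5038458) = 34922 + 1/5038458 = 175953030277/5038458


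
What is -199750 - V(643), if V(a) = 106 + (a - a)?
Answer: -199856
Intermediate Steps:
V(a) = 106 (V(a) = 106 + 0 = 106)
-199750 - V(643) = -199750 - 1*106 = -199750 - 106 = -199856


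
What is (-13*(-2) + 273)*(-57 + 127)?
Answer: 20930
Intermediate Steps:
(-13*(-2) + 273)*(-57 + 127) = (26 + 273)*70 = 299*70 = 20930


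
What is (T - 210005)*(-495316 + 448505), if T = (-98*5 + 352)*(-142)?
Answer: 8913235699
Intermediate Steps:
T = 19596 (T = (-490 + 352)*(-142) = -138*(-142) = 19596)
(T - 210005)*(-495316 + 448505) = (19596 - 210005)*(-495316 + 448505) = -190409*(-46811) = 8913235699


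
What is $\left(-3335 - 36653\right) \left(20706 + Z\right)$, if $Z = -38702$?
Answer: $719624048$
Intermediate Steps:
$\left(-3335 - 36653\right) \left(20706 + Z\right) = \left(-3335 - 36653\right) \left(20706 - 38702\right) = \left(-39988\right) \left(-17996\right) = 719624048$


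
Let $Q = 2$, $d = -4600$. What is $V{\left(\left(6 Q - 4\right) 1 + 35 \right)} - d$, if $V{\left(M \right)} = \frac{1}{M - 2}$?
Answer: $\frac{188601}{41} \approx 4600.0$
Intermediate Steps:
$V{\left(M \right)} = \frac{1}{-2 + M}$
$V{\left(\left(6 Q - 4\right) 1 + 35 \right)} - d = \frac{1}{-2 + \left(\left(6 \cdot 2 - 4\right) 1 + 35\right)} - -4600 = \frac{1}{-2 + \left(\left(12 - 4\right) 1 + 35\right)} + 4600 = \frac{1}{-2 + \left(8 \cdot 1 + 35\right)} + 4600 = \frac{1}{-2 + \left(8 + 35\right)} + 4600 = \frac{1}{-2 + 43} + 4600 = \frac{1}{41} + 4600 = \frac{188601}{41}$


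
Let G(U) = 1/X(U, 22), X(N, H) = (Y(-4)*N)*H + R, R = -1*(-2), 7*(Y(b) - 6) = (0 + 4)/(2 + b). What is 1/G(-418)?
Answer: -367826/7 ≈ -52547.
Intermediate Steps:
Y(b) = 6 + 4/(7*(2 + b)) (Y(b) = 6 + ((0 + 4)/(2 + b))/7 = 6 + (4/(2 + b))/7 = 6 + 4/(7*(2 + b)))
R = 2
X(N, H) = 2 + 40*H*N/7 (X(N, H) = ((2*(44 + 21*(-4))/(7*(2 - 4)))*N)*H + 2 = (((2/7)*(44 - 84)/(-2))*N)*H + 2 = (((2/7)*(-½)*(-40))*N)*H + 2 = (40*N/7)*H + 2 = 40*H*N/7 + 2 = 2 + 40*H*N/7)
G(U) = 1/(2 + 880*U/7) (G(U) = 1/(2 + (40/7)*22*U) = 1/(2 + 880*U/7))
1/G(-418) = 1/(7/(2*(7 + 440*(-418)))) = 1/(7/(2*(7 - 183920))) = 1/((7/2)/(-183913)) = 1/((7/2)*(-1/183913)) = 1/(-7/367826) = -367826/7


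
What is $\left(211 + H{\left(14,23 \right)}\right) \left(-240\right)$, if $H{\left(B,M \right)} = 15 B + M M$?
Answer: $-228000$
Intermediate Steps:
$H{\left(B,M \right)} = M^{2} + 15 B$ ($H{\left(B,M \right)} = 15 B + M^{2} = M^{2} + 15 B$)
$\left(211 + H{\left(14,23 \right)}\right) \left(-240\right) = \left(211 + \left(23^{2} + 15 \cdot 14\right)\right) \left(-240\right) = \left(211 + \left(529 + 210\right)\right) \left(-240\right) = \left(211 + 739\right) \left(-240\right) = 950 \left(-240\right) = -228000$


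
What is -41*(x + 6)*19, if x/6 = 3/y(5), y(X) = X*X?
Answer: -130872/25 ≈ -5234.9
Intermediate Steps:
y(X) = X²
x = 18/25 (x = 6*(3/(5²)) = 6*(3/25) = 18/25 ≈ 0.72000)
-41*(x + 6)*19 = -41*(18/25 + 6)*19 = -6888/25*19 = -130872/25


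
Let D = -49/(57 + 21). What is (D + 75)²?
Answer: 33651601/6084 ≈ 5531.2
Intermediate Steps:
D = -49/78 ≈ -0.62821
(D + 75)² = (-49/78 + 75)² = (5801/78)² = 33651601/6084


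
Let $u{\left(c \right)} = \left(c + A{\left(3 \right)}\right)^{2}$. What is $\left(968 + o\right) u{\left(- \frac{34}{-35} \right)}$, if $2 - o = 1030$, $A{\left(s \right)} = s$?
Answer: $- \frac{231852}{245} \approx -946.33$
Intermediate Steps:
$o = -1028$ ($o = 2 - 1030 = -1028$)
$u{\left(c \right)} = \left(3 + c\right)^{2}$ ($u{\left(c \right)} = \left(c + 3\right)^{2} = \left(3 + c\right)^{2}$)
$\left(968 + o\right) u{\left(- \frac{34}{-35} \right)} = \left(968 - 1028\right) \left(3 - \frac{34}{-35}\right)^{2} = - 60 \left(3 - - \frac{34}{35}\right)^{2} = - 60 \left(3 + \frac{34}{35}\right)^{2} = - 60 \left(\frac{139}{35}\right)^{2} = \left(-60\right) \frac{19321}{1225} = - \frac{231852}{245}$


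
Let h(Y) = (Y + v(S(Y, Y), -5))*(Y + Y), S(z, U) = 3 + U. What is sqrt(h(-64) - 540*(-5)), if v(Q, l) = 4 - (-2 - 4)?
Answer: 6*sqrt(267) ≈ 98.041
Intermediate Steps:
v(Q, l) = 10 (v(Q, l) = 4 - 1*(-6) = 4 + 6 = 10)
h(Y) = 2*Y*(10 + Y) (h(Y) = (Y + 10)*(Y + Y) = (10 + Y)*(2*Y) = 2*Y*(10 + Y))
sqrt(h(-64) - 540*(-5)) = sqrt(2*(-64)*(10 - 64) - 540*(-5)) = sqrt(2*(-64)*(-54) + 2700) = sqrt(6912 + 2700) = sqrt(9612) = 6*sqrt(267)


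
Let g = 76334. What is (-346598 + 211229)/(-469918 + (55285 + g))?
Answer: 10413/26023 ≈ 0.40015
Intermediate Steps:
(-346598 + 211229)/(-469918 + (55285 + g)) = (-346598 + 211229)/(-469918 + (55285 + 76334)) = -135369/(-469918 + 131619) = -135369/(-338299) = -135369*(-1/338299) = 10413/26023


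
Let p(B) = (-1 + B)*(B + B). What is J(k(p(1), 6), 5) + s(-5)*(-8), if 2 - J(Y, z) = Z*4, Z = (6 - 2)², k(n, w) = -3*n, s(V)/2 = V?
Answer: 18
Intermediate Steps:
p(B) = 2*B*(-1 + B) (p(B) = (-1 + B)*(2*B) = 2*B*(-1 + B))
s(V) = 2*V
Z = 16 (Z = 4² = 16)
J(Y, z) = -62 (J(Y, z) = 2 - 16*4 = 2 - 1*64 = 2 - 64 = -62)
J(k(p(1), 6), 5) + s(-5)*(-8) = -62 + (2*(-5))*(-8) = -62 - 10*(-8) = -62 + 80 = 18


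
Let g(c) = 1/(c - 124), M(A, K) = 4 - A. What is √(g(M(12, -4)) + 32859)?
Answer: √143133771/66 ≈ 181.27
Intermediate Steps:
g(c) = 1/(-124 + c)
√(g(M(12, -4)) + 32859) = √(1/(-124 + (4 - 1*12)) + 32859) = √(1/(-124 + (4 - 12)) + 32859) = √(1/(-124 - 8) + 32859) = √(1/(-132) + 32859) = √(-1/132 + 32859) = √(4337387/132) = √143133771/66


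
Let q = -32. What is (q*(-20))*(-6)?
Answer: -3840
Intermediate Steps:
(q*(-20))*(-6) = -32*(-20)*(-6) = 640*(-6) = -3840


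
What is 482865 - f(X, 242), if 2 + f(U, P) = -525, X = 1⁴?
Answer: 483392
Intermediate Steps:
X = 1
f(U, P) = -527 (f(U, P) = -2 - 525 = -527)
482865 - f(X, 242) = 482865 - 1*(-527) = 482865 + 527 = 483392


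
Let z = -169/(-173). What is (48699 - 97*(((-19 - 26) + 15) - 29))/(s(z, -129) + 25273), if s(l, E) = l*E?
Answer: 4707503/2175214 ≈ 2.1642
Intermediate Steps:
z = 169/173 (z = -169*(-1/173) = 169/173 ≈ 0.97688)
s(l, E) = E*l
(48699 - 97*(((-19 - 26) + 15) - 29))/(s(z, -129) + 25273) = (48699 - 97*(((-19 - 26) + 15) - 29))/(-129*169/173 + 25273) = (48699 - 97*((-45 + 15) - 29))/(-21801/173 + 25273) = (48699 - 97*(-30 - 29))/(4350428/173) = (48699 - 97*(-59))*(173/4350428) = (48699 + 5723)*(173/4350428) = 54422*(173/4350428) = 4707503/2175214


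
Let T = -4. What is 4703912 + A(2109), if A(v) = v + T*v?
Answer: 4697585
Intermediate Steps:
A(v) = -3*v (A(v) = v - 4*v = -3*v)
4703912 + A(2109) = 4703912 - 3*2109 = 4703912 - 6327 = 4697585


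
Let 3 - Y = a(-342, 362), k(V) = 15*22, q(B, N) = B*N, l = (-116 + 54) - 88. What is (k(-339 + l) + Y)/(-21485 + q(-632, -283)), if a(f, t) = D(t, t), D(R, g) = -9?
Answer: 114/52457 ≈ 0.0021732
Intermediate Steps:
a(f, t) = -9
l = -150 (l = -62 - 88 = -150)
k(V) = 330
Y = 12 (Y = 3 - 1*(-9) = 3 + 9 = 12)
(k(-339 + l) + Y)/(-21485 + q(-632, -283)) = (330 + 12)/(-21485 - 632*(-283)) = 342/(-21485 + 178856) = 342/157371 = 342*(1/157371) = 114/52457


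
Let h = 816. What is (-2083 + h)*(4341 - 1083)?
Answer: -4127886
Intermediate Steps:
(-2083 + h)*(4341 - 1083) = (-2083 + 816)*(4341 - 1083) = -1267*3258 = -4127886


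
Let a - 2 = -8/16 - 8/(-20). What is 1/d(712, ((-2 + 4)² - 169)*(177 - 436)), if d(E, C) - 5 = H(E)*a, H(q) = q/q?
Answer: 10/69 ≈ 0.14493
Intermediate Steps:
a = 19/10 (a = 2 + (-8/16 - 8/(-20)) = 2 + (-8*1/16 - 8*(-1/20)) = 2 + (-½ + ⅖) = 2 - ⅒ = 19/10 ≈ 1.9000)
H(q) = 1
d(E, C) = 69/10 (d(E, C) = 5 + 1*(19/10) = 5 + 19/10 = 69/10)
1/d(712, ((-2 + 4)² - 169)*(177 - 436)) = 1/(69/10) = 10/69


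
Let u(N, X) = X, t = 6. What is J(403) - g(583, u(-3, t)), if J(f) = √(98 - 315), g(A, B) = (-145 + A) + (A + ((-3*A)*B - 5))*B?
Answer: 59058 + I*√217 ≈ 59058.0 + 14.731*I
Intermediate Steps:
g(A, B) = -145 + A + B*(-5 + A - 3*A*B) (g(A, B) = (-145 + A) + (A + (-3*A*B - 5))*B = (-145 + A) + (A + (-5 - 3*A*B))*B = (-145 + A) + (-5 + A - 3*A*B)*B = (-145 + A) + B*(-5 + A - 3*A*B) = -145 + A + B*(-5 + A - 3*A*B))
J(f) = I*√217 (J(f) = √(-217) = I*√217)
J(403) - g(583, u(-3, t)) = I*√217 - (-145 + 583 - 5*6 + 583*6 - 3*583*6²) = I*√217 - (-145 + 583 - 30 + 3498 - 3*583*36) = I*√217 - (-145 + 583 - 30 + 3498 - 62964) = I*√217 - 1*(-59058) = I*√217 + 59058 = 59058 + I*√217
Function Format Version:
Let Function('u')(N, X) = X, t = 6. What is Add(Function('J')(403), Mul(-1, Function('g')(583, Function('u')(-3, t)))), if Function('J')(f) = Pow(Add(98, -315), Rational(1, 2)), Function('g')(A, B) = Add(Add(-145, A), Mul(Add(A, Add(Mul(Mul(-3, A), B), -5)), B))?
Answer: Add(59058, Mul(I, Pow(217, Rational(1, 2)))) ≈ Add(59058., Mul(14.731, I))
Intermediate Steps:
Function('g')(A, B) = Add(-145, A, Mul(B, Add(-5, A, Mul(-3, A, B)))) (Function('g')(A, B) = Add(Add(-145, A), Mul(Add(A, Add(Mul(-3, A, B), -5)), B)) = Add(Add(-145, A), Mul(Add(A, Add(-5, Mul(-3, A, B))), B)) = Add(Add(-145, A), Mul(Add(-5, A, Mul(-3, A, B)), B)) = Add(Add(-145, A), Mul(B, Add(-5, A, Mul(-3, A, B)))) = Add(-145, A, Mul(B, Add(-5, A, Mul(-3, A, B)))))
Function('J')(f) = Mul(I, Pow(217, Rational(1, 2))) (Function('J')(f) = Pow(-217, Rational(1, 2)) = Mul(I, Pow(217, Rational(1, 2))))
Add(Function('J')(403), Mul(-1, Function('g')(583, Function('u')(-3, t)))) = Add(Mul(I, Pow(217, Rational(1, 2))), Mul(-1, Add(-145, 583, Mul(-5, 6), Mul(583, 6), Mul(-3, 583, Pow(6, 2))))) = Add(Mul(I, Pow(217, Rational(1, 2))), Mul(-1, Add(-145, 583, -30, 3498, Mul(-3, 583, 36)))) = Add(Mul(I, Pow(217, Rational(1, 2))), Mul(-1, Add(-145, 583, -30, 3498, -62964))) = Add(Mul(I, Pow(217, Rational(1, 2))), Mul(-1, -59058)) = Add(Mul(I, Pow(217, Rational(1, 2))), 59058) = Add(59058, Mul(I, Pow(217, Rational(1, 2))))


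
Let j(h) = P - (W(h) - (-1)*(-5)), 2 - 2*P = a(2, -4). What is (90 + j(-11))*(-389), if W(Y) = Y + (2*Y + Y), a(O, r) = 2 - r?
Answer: -53293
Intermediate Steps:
P = -2 (P = 1 - (2 - 1*(-4))/2 = 1 - (2 + 4)/2 = 1 - 1/2*6 = 1 - 3 = -2)
W(Y) = 4*Y (W(Y) = Y + 3*Y = 4*Y)
j(h) = 3 - 4*h (j(h) = -2 - (4*h - (-1)*(-5)) = -2 - (4*h - 1*5) = -2 - (4*h - 5) = -2 - (-5 + 4*h) = -2 + (5 - 4*h) = 3 - 4*h)
(90 + j(-11))*(-389) = (90 + (3 - 4*(-11)))*(-389) = (90 + (3 + 44))*(-389) = (90 + 47)*(-389) = 137*(-389) = -53293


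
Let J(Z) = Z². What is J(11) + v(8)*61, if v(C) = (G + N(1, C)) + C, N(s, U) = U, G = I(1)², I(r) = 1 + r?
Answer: 1341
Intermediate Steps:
G = 4 (G = (1 + 1)² = 2² = 4)
v(C) = 4 + 2*C (v(C) = (4 + C) + C = 4 + 2*C)
J(11) + v(8)*61 = 11² + (4 + 2*8)*61 = 121 + (4 + 16)*61 = 121 + 20*61 = 121 + 1220 = 1341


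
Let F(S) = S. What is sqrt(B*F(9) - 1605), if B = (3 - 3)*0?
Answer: I*sqrt(1605) ≈ 40.062*I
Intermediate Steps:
B = 0 (B = 0*0 = 0)
sqrt(B*F(9) - 1605) = sqrt(0*9 - 1605) = sqrt(0 - 1605) = sqrt(-1605) = I*sqrt(1605)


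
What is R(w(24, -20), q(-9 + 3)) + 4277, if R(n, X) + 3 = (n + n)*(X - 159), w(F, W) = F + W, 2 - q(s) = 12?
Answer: 2922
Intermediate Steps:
q(s) = -10 (q(s) = 2 - 1*12 = 2 - 12 = -10)
R(n, X) = -3 + 2*n*(-159 + X) (R(n, X) = -3 + (n + n)*(X - 159) = -3 + (2*n)*(-159 + X) = -3 + 2*n*(-159 + X))
R(w(24, -20), q(-9 + 3)) + 4277 = (-3 - 318*(24 - 20) + 2*(-10)*(24 - 20)) + 4277 = (-3 - 318*4 + 2*(-10)*4) + 4277 = (-3 - 1272 - 80) + 4277 = -1355 + 4277 = 2922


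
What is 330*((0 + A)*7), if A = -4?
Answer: -9240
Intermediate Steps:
330*((0 + A)*7) = 330*((0 - 4)*7) = 330*(-4*7) = 330*(-28) = -9240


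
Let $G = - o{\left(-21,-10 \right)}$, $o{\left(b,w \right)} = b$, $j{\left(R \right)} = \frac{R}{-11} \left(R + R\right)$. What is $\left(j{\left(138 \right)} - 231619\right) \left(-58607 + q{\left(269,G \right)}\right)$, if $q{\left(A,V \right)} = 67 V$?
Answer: $13446664400$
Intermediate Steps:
$j{\left(R \right)} = - \frac{2 R^{2}}{11}$ ($j{\left(R \right)} = R \left(- \frac{1}{11}\right) 2 R = - \frac{R}{11} \cdot 2 R = - \frac{2 R^{2}}{11}$)
$G = 21$ ($G = \left(-1\right) \left(-21\right) = 21$)
$\left(j{\left(138 \right)} - 231619\right) \left(-58607 + q{\left(269,G \right)}\right) = \left(- \frac{2 \cdot 138^{2}}{11} - 231619\right) \left(-58607 + 67 \cdot 21\right) = \left(\left(- \frac{2}{11}\right) 19044 - 231619\right) \left(-58607 + 1407\right) = \left(- \frac{38088}{11} - 231619\right) \left(-57200\right) = \left(- \frac{2585897}{11}\right) \left(-57200\right) = 13446664400$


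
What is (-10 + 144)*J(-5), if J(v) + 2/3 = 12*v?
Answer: -24388/3 ≈ -8129.3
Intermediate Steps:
J(v) = -2/3 + 12*v
(-10 + 144)*J(-5) = (-10 + 144)*(-2/3 + 12*(-5)) = 134*(-2/3 - 60) = 134*(-182/3) = -24388/3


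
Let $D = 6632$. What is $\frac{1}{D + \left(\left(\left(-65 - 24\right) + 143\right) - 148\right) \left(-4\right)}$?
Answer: $\frac{1}{7008} \approx 0.00014269$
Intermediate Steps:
$\frac{1}{D + \left(\left(\left(-65 - 24\right) + 143\right) - 148\right) \left(-4\right)} = \frac{1}{6632 + \left(\left(\left(-65 - 24\right) + 143\right) - 148\right) \left(-4\right)} = \frac{1}{6632 + \left(\left(-89 + 143\right) - 148\right) \left(-4\right)} = \frac{1}{6632 + \left(54 - 148\right) \left(-4\right)} = \frac{1}{6632 - -376} = \frac{1}{6632 + 376} = \frac{1}{7008}$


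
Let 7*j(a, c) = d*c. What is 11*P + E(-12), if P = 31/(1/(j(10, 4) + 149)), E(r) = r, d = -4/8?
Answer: 354897/7 ≈ 50700.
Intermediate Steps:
d = -½ (d = -4*⅛ = -½ ≈ -0.50000)
j(a, c) = -c/14 (j(a, c) = (-c/2)/7 = -c/14)
P = 32271/7 (P = 31/(1/(-1/14*4 + 149)) = 31/(1/(-2/7 + 149)) = 31/(1/(1041/7)) = 31/(7/1041) = 31*(1041/7) = 32271/7 ≈ 4610.1)
11*P + E(-12) = 11*(32271/7) - 12 = 354981/7 - 12 = 354897/7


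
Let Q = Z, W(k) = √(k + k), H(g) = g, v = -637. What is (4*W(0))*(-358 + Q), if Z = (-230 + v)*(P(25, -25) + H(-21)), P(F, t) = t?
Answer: 0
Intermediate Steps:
W(k) = √2*√k (W(k) = √(2*k) = √2*√k)
Z = 39882 (Z = (-230 - 637)*(-25 - 21) = -867*(-46) = 39882)
Q = 39882
(4*W(0))*(-358 + Q) = (4*(√2*√0))*(-358 + 39882) = (4*(√2*0))*39524 = (4*0)*39524 = 0*39524 = 0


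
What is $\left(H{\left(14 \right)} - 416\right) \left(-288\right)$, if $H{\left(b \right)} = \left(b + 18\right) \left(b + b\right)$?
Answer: $-138240$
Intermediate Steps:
$H{\left(b \right)} = 2 b \left(18 + b\right)$ ($H{\left(b \right)} = \left(18 + b\right) 2 b = 2 b \left(18 + b\right)$)
$\left(H{\left(14 \right)} - 416\right) \left(-288\right) = \left(2 \cdot 14 \left(18 + 14\right) - 416\right) \left(-288\right) = \left(2 \cdot 14 \cdot 32 - 416\right) \left(-288\right) = \left(896 - 416\right) \left(-288\right) = 480 \left(-288\right) = -138240$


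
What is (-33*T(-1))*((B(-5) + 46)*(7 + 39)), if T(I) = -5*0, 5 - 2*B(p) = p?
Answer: 0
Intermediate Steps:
B(p) = 5/2 - p/2
T(I) = 0
(-33*T(-1))*((B(-5) + 46)*(7 + 39)) = (-33*0)*(((5/2 - 1/2*(-5)) + 46)*(7 + 39)) = 0*(((5/2 + 5/2) + 46)*46) = 0*((5 + 46)*46) = 0*(51*46) = 0*2346 = 0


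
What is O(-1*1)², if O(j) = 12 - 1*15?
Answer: 9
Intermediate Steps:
O(j) = -3 (O(j) = 12 - 15 = -3)
O(-1*1)² = (-3)² = 9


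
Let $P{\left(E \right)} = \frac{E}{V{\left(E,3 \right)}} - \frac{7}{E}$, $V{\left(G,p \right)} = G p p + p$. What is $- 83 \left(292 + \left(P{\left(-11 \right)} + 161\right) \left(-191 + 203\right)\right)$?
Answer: $- \frac{16309915}{88} \approx -1.8534 \cdot 10^{5}$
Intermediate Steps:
$V{\left(G,p \right)} = p + G p^{2}$ ($V{\left(G,p \right)} = G p^{2} + p = p + G p^{2}$)
$P{\left(E \right)} = - \frac{7}{E} + \frac{E}{3 + 9 E}$ ($P{\left(E \right)} = \frac{E}{3 \left(1 + E 3\right)} - \frac{7}{E} = \frac{E}{3 \left(1 + 3 E\right)} - \frac{7}{E} = \frac{E}{3 + 9 E} - \frac{7}{E} = - \frac{7}{E} + \frac{E}{3 + 9 E}$)
$- 83 \left(292 + \left(P{\left(-11 \right)} + 161\right) \left(-191 + 203\right)\right) = - 83 \left(292 + \left(\frac{-21 + \left(-11\right)^{2} - -693}{3 \left(-11\right) \left(1 + 3 \left(-11\right)\right)} + 161\right) \left(-191 + 203\right)\right) = - 83 \left(292 + \left(\frac{1}{3} \left(- \frac{1}{11}\right) \frac{1}{1 - 33} \left(-21 + 121 + 693\right) + 161\right) 12\right) = - 83 \left(292 + \left(\frac{1}{3} \left(- \frac{1}{11}\right) \frac{1}{-32} \cdot 793 + 161\right) 12\right) = - 83 \left(292 + \left(\frac{1}{3} \left(- \frac{1}{11}\right) \left(- \frac{1}{32}\right) 793 + 161\right) 12\right) = - 83 \left(292 + \left(\frac{793}{1056} + 161\right) 12\right) = - 83 \left(292 + \frac{170809}{1056} \cdot 12\right) = - 83 \left(292 + \frac{170809}{88}\right) = \left(-83\right) \frac{196505}{88} = - \frac{16309915}{88}$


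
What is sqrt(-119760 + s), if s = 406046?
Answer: 143*sqrt(14) ≈ 535.06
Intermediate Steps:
sqrt(-119760 + s) = sqrt(-119760 + 406046) = sqrt(286286) = 143*sqrt(14)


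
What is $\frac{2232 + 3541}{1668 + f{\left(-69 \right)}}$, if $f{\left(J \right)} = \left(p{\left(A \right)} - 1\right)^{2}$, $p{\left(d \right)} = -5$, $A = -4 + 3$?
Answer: $\frac{5773}{1704} \approx 3.3879$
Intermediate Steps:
$A = -1$
$f{\left(J \right)} = 36$ ($f{\left(J \right)} = \left(-5 - 1\right)^{2} = \left(-6\right)^{2} = 36$)
$\frac{2232 + 3541}{1668 + f{\left(-69 \right)}} = \frac{2232 + 3541}{1668 + 36} = \frac{5773}{1704}$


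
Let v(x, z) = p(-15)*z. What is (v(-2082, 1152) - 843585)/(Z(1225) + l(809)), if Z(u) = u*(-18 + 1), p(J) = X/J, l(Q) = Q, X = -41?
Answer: 466909/11120 ≈ 41.988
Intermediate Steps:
p(J) = -41/J
Z(u) = -17*u (Z(u) = u*(-17) = -17*u)
v(x, z) = 41*z/15 (v(x, z) = (-41/(-15))*z = (-41*(-1/15))*z = 41*z/15)
(v(-2082, 1152) - 843585)/(Z(1225) + l(809)) = ((41/15)*1152 - 843585)/(-17*1225 + 809) = (15744/5 - 843585)/(-20825 + 809) = -4202181/5/(-20016) = -4202181/5*(-1/20016) = 466909/11120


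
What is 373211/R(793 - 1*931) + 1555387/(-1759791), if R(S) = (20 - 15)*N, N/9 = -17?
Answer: -219321076652/448746705 ≈ -488.74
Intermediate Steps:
N = -153 (N = 9*(-17) = -153)
R(S) = -765 (R(S) = (20 - 15)*(-153) = 5*(-153) = -765)
373211/R(793 - 1*931) + 1555387/(-1759791) = 373211/(-765) + 1555387/(-1759791) = 373211*(-1/765) + 1555387*(-1/1759791) = -373211/765 - 1555387/1759791 = -219321076652/448746705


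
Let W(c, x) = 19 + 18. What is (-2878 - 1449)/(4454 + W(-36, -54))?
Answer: -4327/4491 ≈ -0.96348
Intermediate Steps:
W(c, x) = 37
(-2878 - 1449)/(4454 + W(-36, -54)) = (-2878 - 1449)/(4454 + 37) = -4327/4491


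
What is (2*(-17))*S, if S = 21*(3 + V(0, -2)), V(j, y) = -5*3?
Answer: 8568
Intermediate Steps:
V(j, y) = -15
S = -252 (S = 21*(3 - 15) = 21*(-12) = -252)
(2*(-17))*S = (2*(-17))*(-252) = -34*(-252) = 8568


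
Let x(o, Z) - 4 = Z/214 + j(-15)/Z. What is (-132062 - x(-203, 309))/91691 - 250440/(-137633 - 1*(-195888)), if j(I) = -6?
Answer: -135146916288257/23547288759322 ≈ -5.7394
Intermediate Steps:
x(o, Z) = 4 - 6/Z + Z/214 (x(o, Z) = 4 + (Z/214 - 6/Z) = 4 + (-6/Z + Z/214) = 4 - 6/Z + Z/214)
(-132062 - x(-203, 309))/91691 - 250440/(-137633 - 1*(-195888)) = (-132062 - (4 - 6/309 + (1/214)*309))/91691 - 250440/(-137633 - 1*(-195888)) = (-132062 - (4 - 6*1/309 + 309/214))*(1/91691) - 250440/(-137633 + 195888) = (-132062 - (4 - 2/103 + 309/214))*(1/91691) - 250440/58255 = (-132062 - 1*119567/22042)*(1/91691) - 250440*1/58255 = (-132062 - 119567/22042)*(1/91691) - 50088/11651 = -2911030171/22042*1/91691 - 50088/11651 = -2911030171/2021053022 - 50088/11651 = -135146916288257/23547288759322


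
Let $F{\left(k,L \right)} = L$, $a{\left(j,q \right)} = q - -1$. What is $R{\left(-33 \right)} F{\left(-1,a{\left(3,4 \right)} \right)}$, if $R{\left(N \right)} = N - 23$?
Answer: $-280$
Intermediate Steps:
$a{\left(j,q \right)} = 1 + q$ ($a{\left(j,q \right)} = q + 1 = 1 + q$)
$R{\left(N \right)} = -23 + N$ ($R{\left(N \right)} = N - 23 = -23 + N$)
$R{\left(-33 \right)} F{\left(-1,a{\left(3,4 \right)} \right)} = \left(-23 - 33\right) \left(1 + 4\right) = \left(-56\right) 5 = -280$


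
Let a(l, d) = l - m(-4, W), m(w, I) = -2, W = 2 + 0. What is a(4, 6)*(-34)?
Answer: -204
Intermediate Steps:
W = 2
a(l, d) = 2 + l (a(l, d) = l - 1*(-2) = l + 2 = 2 + l)
a(4, 6)*(-34) = (2 + 4)*(-34) = 6*(-34) = -204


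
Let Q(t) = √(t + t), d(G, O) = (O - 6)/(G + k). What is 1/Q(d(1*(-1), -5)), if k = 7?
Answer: -I*√33/11 ≈ -0.52223*I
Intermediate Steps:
d(G, O) = (-6 + O)/(7 + G) (d(G, O) = (O - 6)/(G + 7) = (-6 + O)/(7 + G))
Q(t) = √2*√t (Q(t) = √(2*t) = √2*√t)
1/Q(d(1*(-1), -5)) = 1/(√2*√((-6 - 5)/(7 + 1*(-1)))) = 1/(√2*√(-11/(7 - 1))) = 1/(√2*√(-11/6)) = 1/(√2*(I*√66/6)) = 1/(I*√33/3) = -I*√33/11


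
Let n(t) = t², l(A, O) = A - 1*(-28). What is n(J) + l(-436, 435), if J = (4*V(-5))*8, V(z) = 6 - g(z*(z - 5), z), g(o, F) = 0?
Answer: 36456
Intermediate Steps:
V(z) = 6 (V(z) = 6 - 1*0 = 6 + 0 = 6)
l(A, O) = 28 + A (l(A, O) = A + 28 = 28 + A)
J = 192 (J = (4*6)*8 = 24*8 = 192)
n(J) + l(-436, 435) = 192² + (28 - 436) = 36864 - 408 = 36456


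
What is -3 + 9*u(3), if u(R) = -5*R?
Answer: -138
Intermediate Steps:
-3 + 9*u(3) = -3 + 9*(-5*3) = -3 + 9*(-15) = -3 - 135 = -138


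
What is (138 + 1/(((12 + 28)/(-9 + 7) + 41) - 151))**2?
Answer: 321807721/16900 ≈ 19042.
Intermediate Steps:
(138 + 1/(((12 + 28)/(-9 + 7) + 41) - 151))**2 = (138 + 1/((40/(-2) + 41) - 151))**2 = (138 + 1/((40*(-1/2) + 41) - 151))**2 = (138 + 1/((-20 + 41) - 151))**2 = (138 + 1/(21 - 151))**2 = (138 + 1/(-130))**2 = (138 - 1/130)**2 = (17939/130)**2 = 321807721/16900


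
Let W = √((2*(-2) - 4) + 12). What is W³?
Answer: 8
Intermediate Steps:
W = 2 (W = √((-4 - 4) + 12) = √(-8 + 12) = √4 = 2)
W³ = 2³ = 8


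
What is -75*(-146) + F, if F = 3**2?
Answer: 10959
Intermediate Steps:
F = 9
-75*(-146) + F = -75*(-146) + 9 = 10950 + 9 = 10959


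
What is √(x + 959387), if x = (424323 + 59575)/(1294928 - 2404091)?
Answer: √1180278182734853829/1109163 ≈ 979.48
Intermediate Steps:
x = -483898/1109163 (x = 483898/(-1109163) = 483898*(-1/1109163) = -483898/1109163 ≈ -0.43627)
√(x + 959387) = √(-483898/1109163 + 959387) = √(1064116079183/1109163) = √1180278182734853829/1109163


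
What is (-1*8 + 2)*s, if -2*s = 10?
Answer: 30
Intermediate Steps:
s = -5 (s = -½*10 = -5)
(-1*8 + 2)*s = (-1*8 + 2)*(-5) = (-8 + 2)*(-5) = -6*(-5) = 30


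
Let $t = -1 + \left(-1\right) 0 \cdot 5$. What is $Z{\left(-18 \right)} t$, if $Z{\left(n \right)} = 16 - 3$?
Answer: $-13$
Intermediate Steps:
$Z{\left(n \right)} = 13$
$t = -1$ ($t = -1 + 0 \cdot 5 = -1 + 0 = -1$)
$Z{\left(-18 \right)} t = 13 \left(-1\right) = -13$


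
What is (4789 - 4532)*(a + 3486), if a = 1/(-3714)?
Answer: 3327379771/3714 ≈ 8.9590e+5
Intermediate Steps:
a = -1/3714 ≈ -0.00026925
(4789 - 4532)*(a + 3486) = (4789 - 4532)*(-1/3714 + 3486) = 257*(12947003/3714) = 3327379771/3714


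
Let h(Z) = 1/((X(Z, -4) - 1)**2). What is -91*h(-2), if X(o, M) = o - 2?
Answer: -91/25 ≈ -3.6400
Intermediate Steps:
X(o, M) = -2 + o
h(Z) = (-3 + Z)**(-2) (h(Z) = 1/(((-2 + Z) - 1)**2) = 1/((-3 + Z)**2) = (-3 + Z)**(-2))
-91*h(-2) = -91/(-3 - 2)**2 = -91/(-5)**2 = -91*1/25 = -91/25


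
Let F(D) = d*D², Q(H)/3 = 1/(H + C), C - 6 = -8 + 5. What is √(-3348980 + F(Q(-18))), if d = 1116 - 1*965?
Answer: I*√83724349/5 ≈ 1830.0*I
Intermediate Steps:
C = 3 (C = 6 + (-8 + 5) = 6 - 3 = 3)
d = 151 (d = 1116 - 965 = 151)
Q(H) = 3/(3 + H) (Q(H) = 3/(H + 3) = 3/(3 + H))
F(D) = 151*D²
√(-3348980 + F(Q(-18))) = √(-3348980 + 151*(3/(3 - 18))²) = √(-3348980 + 151*(3/(-15))²) = √(-3348980 + 151*(3*(-1/15))²) = √(-3348980 + 151*(-⅕)²) = √(-3348980 + 151*(1/25)) = √(-3348980 + 151/25) = √(-83724349/25) = I*√83724349/5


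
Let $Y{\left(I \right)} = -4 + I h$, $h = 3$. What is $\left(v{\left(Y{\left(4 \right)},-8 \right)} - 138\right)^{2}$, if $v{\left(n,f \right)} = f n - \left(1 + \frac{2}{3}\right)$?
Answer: $\frac{373321}{9} \approx 41480.0$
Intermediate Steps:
$Y{\left(I \right)} = -4 + 3 I$ ($Y{\left(I \right)} = -4 + I 3 = -4 + 3 I$)
$v{\left(n,f \right)} = - \frac{5}{3} + f n$ ($v{\left(n,f \right)} = f n - \frac{5}{3} = - \frac{5}{3} + f n$)
$\left(v{\left(Y{\left(4 \right)},-8 \right)} - 138\right)^{2} = \left(\left(- \frac{5}{3} - 8 \left(-4 + 3 \cdot 4\right)\right) - 138\right)^{2} = \left(\left(- \frac{5}{3} - 8 \left(-4 + 12\right)\right) - 138\right)^{2} = \left(\left(- \frac{5}{3} - 64\right) - 138\right)^{2} = \left(- \frac{197}{3} - 138\right)^{2} = \left(- \frac{611}{3}\right)^{2} = \frac{373321}{9}$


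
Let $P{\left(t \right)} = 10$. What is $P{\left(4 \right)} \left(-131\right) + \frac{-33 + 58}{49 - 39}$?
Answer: $- \frac{2615}{2} \approx -1307.5$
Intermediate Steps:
$P{\left(4 \right)} \left(-131\right) + \frac{-33 + 58}{49 - 39} = 10 \left(-131\right) + \frac{-33 + 58}{49 - 39} = -1310 + \frac{25}{10} = -1310 + 25 \cdot \frac{1}{10} = -1310 + \frac{5}{2} = - \frac{2615}{2}$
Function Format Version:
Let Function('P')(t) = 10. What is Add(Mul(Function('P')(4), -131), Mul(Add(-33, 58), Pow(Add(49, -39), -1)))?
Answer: Rational(-2615, 2) ≈ -1307.5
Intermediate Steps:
Add(Mul(Function('P')(4), -131), Mul(Add(-33, 58), Pow(Add(49, -39), -1))) = Add(Mul(10, -131), Mul(Add(-33, 58), Pow(Add(49, -39), -1))) = Add(-1310, Mul(25, Pow(10, -1))) = Add(-1310, Mul(25, Rational(1, 10))) = Add(-1310, Rational(5, 2)) = Rational(-2615, 2)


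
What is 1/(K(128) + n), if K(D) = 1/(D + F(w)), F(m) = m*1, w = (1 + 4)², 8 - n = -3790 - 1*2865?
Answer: 153/1019440 ≈ 0.00015008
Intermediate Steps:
n = 6663 (n = 8 - (-3790 - 1*2865) = 8 - (-3790 - 2865) = 8 - 1*(-6655) = 8 + 6655 = 6663)
w = 25 (w = 5² = 25)
F(m) = m
K(D) = 1/(25 + D) (K(D) = 1/(D + 25) = 1/(25 + D))
1/(K(128) + n) = 1/(1/(25 + 128) + 6663) = 1/(1/153 + 6663) = 1/(1019440/153) = 153/1019440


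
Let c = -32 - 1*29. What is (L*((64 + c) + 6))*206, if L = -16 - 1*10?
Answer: -48204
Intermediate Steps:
L = -26 (L = -16 - 10 = -26)
c = -61 (c = -32 - 29 = -61)
(L*((64 + c) + 6))*206 = -26*((64 - 61) + 6)*206 = -26*(3 + 6)*206 = -26*9*206 = -234*206 = -48204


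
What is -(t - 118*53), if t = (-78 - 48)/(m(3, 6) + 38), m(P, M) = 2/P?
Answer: 362921/58 ≈ 6257.3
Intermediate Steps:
t = -189/58 (t = (-78 - 48)/(2/3 + 38) = -126/(2*(⅓) + 38) = -126/(⅔ + 38) = -126/116/3 = -126*3/116 = -189/58 ≈ -3.2586)
-(t - 118*53) = -(-189/58 - 118*53) = -(-189/58 - 6254) = -1*(-362921/58) = 362921/58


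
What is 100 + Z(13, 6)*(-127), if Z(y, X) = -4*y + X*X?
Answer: 2132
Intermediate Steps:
Z(y, X) = X² - 4*y (Z(y, X) = -4*y + X² = X² - 4*y)
100 + Z(13, 6)*(-127) = 100 + (6² - 4*13)*(-127) = 100 + (36 - 52)*(-127) = 100 - 16*(-127) = 100 + 2032 = 2132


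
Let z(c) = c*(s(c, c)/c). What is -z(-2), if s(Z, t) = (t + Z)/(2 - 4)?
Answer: -2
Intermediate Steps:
s(Z, t) = -Z/2 - t/2 (s(Z, t) = (Z + t)/(-2) = (Z + t)*(-½) = -Z/2 - t/2)
z(c) = -c (z(c) = c*((-c/2 - c/2)/c) = c*((-c)/c) = c*(-1) = -c)
-z(-2) = -(-1)*(-2) = -1*2 = -2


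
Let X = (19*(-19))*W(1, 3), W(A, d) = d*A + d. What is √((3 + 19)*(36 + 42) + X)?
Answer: 15*I*√2 ≈ 21.213*I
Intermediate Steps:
W(A, d) = d + A*d (W(A, d) = A*d + d = d + A*d)
X = -2166 (X = (19*(-19))*(3*(1 + 1)) = -1083*2 = -361*6 = -2166)
√((3 + 19)*(36 + 42) + X) = √((3 + 19)*(36 + 42) - 2166) = √(22*78 - 2166) = √(1716 - 2166) = √(-450) = 15*I*√2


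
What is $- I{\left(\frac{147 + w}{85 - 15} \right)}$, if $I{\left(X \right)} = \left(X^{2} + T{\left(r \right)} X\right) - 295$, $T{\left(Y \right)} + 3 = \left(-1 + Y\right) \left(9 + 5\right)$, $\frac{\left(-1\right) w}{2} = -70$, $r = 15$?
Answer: $- \frac{51311}{100} \approx -513.11$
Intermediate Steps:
$w = 140$ ($w = \left(-2\right) \left(-70\right) = 140$)
$T{\left(Y \right)} = -17 + 14 Y$ ($T{\left(Y \right)} = -3 + \left(-1 + Y\right) \left(9 + 5\right) = -3 + \left(-1 + Y\right) 14 = -3 + \left(-14 + 14 Y\right) = -17 + 14 Y$)
$I{\left(X \right)} = -295 + X^{2} + 193 X$ ($I{\left(X \right)} = \left(X^{2} + \left(-17 + 14 \cdot 15\right) X\right) - 295 = \left(X^{2} + \left(-17 + 210\right) X\right) - 295 = \left(X^{2} + 193 X\right) - 295 = -295 + X^{2} + 193 X$)
$- I{\left(\frac{147 + w}{85 - 15} \right)} = - (-295 + \left(\frac{147 + 140}{85 - 15}\right)^{2} + 193 \frac{147 + 140}{85 - 15}) = - (-295 + \left(\frac{287}{70}\right)^{2} + 193 \cdot \frac{287}{70}) = - (-295 + \left(287 \cdot \frac{1}{70}\right)^{2} + 193 \cdot 287 \cdot \frac{1}{70}) = - (-295 + \left(\frac{41}{10}\right)^{2} + 193 \cdot \frac{41}{10}) = - (-295 + \frac{1681}{100} + \frac{7913}{10}) = \left(-1\right) \frac{51311}{100} = - \frac{51311}{100}$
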